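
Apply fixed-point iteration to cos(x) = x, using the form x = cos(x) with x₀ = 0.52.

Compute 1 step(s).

Equation: cos(x) = x
Fixed-point form: x = cos(x)
x₀ = 0.52

x_1 = g(0.520000) = 0.867819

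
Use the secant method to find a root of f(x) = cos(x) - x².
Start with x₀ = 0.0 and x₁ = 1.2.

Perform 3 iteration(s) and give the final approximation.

f(x) = cos(x) - x²
x₀ = 0.0, x₁ = 1.2

Secant formula: x_{n+1} = x_n - f(x_n)(x_n - x_{n-1})/(f(x_n) - f(x_{n-1}))

Iteration 1:
  f(0.000000) = 1.000000
  f(1.200000) = -1.077642
  x_2 = 1.200000 - (-1.077642)×(1.200000 - 0.000000)/(-1.077642 - 1.000000)
       = 0.577578
Iteration 2:
  f(1.200000) = -1.077642
  f(0.577578) = 0.504192
  x_3 = 0.577578 - 0.504192×(0.577578 - 1.200000)/(0.504192 - (-1.077642))
       = 0.775968
Iteration 3:
  f(0.577578) = 0.504192
  f(0.775968) = 0.111618
  x_4 = 0.775968 - 0.111618×(0.775968 - 0.577578)/(0.111618 - 0.504192)
       = 0.832374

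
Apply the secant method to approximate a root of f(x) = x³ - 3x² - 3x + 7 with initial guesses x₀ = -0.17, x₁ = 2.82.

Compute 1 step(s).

f(x) = x³ - 3x² - 3x + 7
x₀ = -0.17, x₁ = 2.82

Secant formula: x_{n+1} = x_n - f(x_n)(x_n - x_{n-1})/(f(x_n) - f(x_{n-1}))

Iteration 1:
  f(-0.170000) = 7.418387
  f(2.820000) = -2.891432
  x_2 = 2.820000 - (-2.891432)×(2.820000 - (-0.170000))/(-2.891432 - 7.418387)
       = 1.981442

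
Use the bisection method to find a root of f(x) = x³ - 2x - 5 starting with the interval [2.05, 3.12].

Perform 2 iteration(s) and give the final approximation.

f(x) = x³ - 2x - 5
Initial interval: [2.05, 3.12]

Iteration 1:
  c_1 = (2.050000 + 3.120000)/2 = 2.585000
  f(c_1) = f(2.585000) = 7.103552
  f(a) × f(c) < 0, new interval: [2.050000, 2.585000]
Iteration 2:
  c_2 = (2.050000 + 2.585000)/2 = 2.317500
  f(c_2) = f(2.317500) = 2.811843
  f(a) × f(c) < 0, new interval: [2.050000, 2.317500]

After 2 iteration(s), the approximation is c_2 = 2.317500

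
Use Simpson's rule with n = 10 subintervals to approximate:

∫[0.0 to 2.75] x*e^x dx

f(x) = x*e^x
a = 0.0, b = 2.75, n = 10
h = (b - a)/n = 0.275000

Simpson's rule: (h/3)[f(x₀) + 4f(x₁) + 2f(x₂) + ... + f(xₙ)]

x_0 = 0.0000, f(x_0) = 0.000000, coefficient = 1
x_1 = 0.2750, f(x_1) = 0.362046, coefficient = 4
x_2 = 0.5500, f(x_2) = 0.953289, coefficient = 2
x_3 = 0.8250, f(x_3) = 1.882552, coefficient = 4
x_4 = 1.1000, f(x_4) = 3.304583, coefficient = 2
x_5 = 1.3750, f(x_5) = 5.438230, coefficient = 4
x_6 = 1.6500, f(x_6) = 8.591517, coefficient = 2
x_7 = 1.9250, f(x_7) = 13.196161, coefficient = 4
x_8 = 2.2000, f(x_8) = 19.855030, coefficient = 2
x_9 = 2.4750, f(x_9) = 29.407225, coefficient = 4
x_10 = 2.7500, f(x_10) = 43.017238, coefficient = 1

I ≈ (0.275000/3) × 309.570931 = 28.377335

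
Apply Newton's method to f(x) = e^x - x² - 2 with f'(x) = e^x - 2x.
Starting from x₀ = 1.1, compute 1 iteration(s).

f(x) = e^x - x² - 2
f'(x) = e^x - 2x
x₀ = 1.1

Newton-Raphson formula: x_{n+1} = x_n - f(x_n)/f'(x_n)

Iteration 1:
  f(1.100000) = -0.205834
  f'(1.100000) = 0.804166
  x_1 = 1.100000 - (-0.205834)/0.804166 = 1.355960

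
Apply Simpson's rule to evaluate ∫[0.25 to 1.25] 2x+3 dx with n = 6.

f(x) = 2x+3
a = 0.25, b = 1.25, n = 6
h = (b - a)/n = 0.166667

Simpson's rule: (h/3)[f(x₀) + 4f(x₁) + 2f(x₂) + ... + f(xₙ)]

x_0 = 0.2500, f(x_0) = 3.500000, coefficient = 1
x_1 = 0.4167, f(x_1) = 3.833333, coefficient = 4
x_2 = 0.5833, f(x_2) = 4.166667, coefficient = 2
x_3 = 0.7500, f(x_3) = 4.500000, coefficient = 4
x_4 = 0.9167, f(x_4) = 4.833333, coefficient = 2
x_5 = 1.0833, f(x_5) = 5.166667, coefficient = 4
x_6 = 1.2500, f(x_6) = 5.500000, coefficient = 1

I ≈ (0.166667/3) × 81.000000 = 4.500000
Exact value: 4.500000
Error: 0.000000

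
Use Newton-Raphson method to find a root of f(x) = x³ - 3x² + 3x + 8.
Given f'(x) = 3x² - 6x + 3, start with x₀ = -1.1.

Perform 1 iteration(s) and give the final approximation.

f(x) = x³ - 3x² + 3x + 8
f'(x) = 3x² - 6x + 3
x₀ = -1.1

Newton-Raphson formula: x_{n+1} = x_n - f(x_n)/f'(x_n)

Iteration 1:
  f(-1.100000) = -0.261000
  f'(-1.100000) = 13.230000
  x_1 = -1.100000 - (-0.261000)/13.230000 = -1.080272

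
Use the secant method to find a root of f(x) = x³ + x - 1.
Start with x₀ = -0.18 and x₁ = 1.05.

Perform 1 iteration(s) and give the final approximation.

f(x) = x³ + x - 1
x₀ = -0.18, x₁ = 1.05

Secant formula: x_{n+1} = x_n - f(x_n)(x_n - x_{n-1})/(f(x_n) - f(x_{n-1}))

Iteration 1:
  f(-0.180000) = -1.185832
  f(1.050000) = 1.207625
  x_2 = 1.050000 - 1.207625×(1.050000 - (-0.180000))/(1.207625 - (-1.185832))
       = 0.429400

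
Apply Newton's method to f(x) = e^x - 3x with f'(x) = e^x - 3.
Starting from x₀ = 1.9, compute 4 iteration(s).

f(x) = e^x - 3x
f'(x) = e^x - 3
x₀ = 1.9

Newton-Raphson formula: x_{n+1} = x_n - f(x_n)/f'(x_n)

Iteration 1:
  f(1.900000) = 0.985894
  f'(1.900000) = 3.685894
  x_1 = 1.900000 - 0.985894/3.685894 = 1.632522
Iteration 2:
  f(1.632522) = 0.219198
  f'(1.632522) = 2.116765
  x_2 = 1.632522 - 0.219198/2.116765 = 1.528969
Iteration 3:
  f(1.528969) = 0.026511
  f'(1.528969) = 1.613419
  x_3 = 1.528969 - 0.026511/1.613419 = 1.512537
Iteration 4:
  f(1.512537) = 0.000619
  f'(1.512537) = 1.538232
  x_4 = 1.512537 - 0.000619/1.538232 = 1.512135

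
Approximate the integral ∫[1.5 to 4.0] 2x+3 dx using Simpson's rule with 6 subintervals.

f(x) = 2x+3
a = 1.5, b = 4.0, n = 6
h = (b - a)/n = 0.416667

Simpson's rule: (h/3)[f(x₀) + 4f(x₁) + 2f(x₂) + ... + f(xₙ)]

x_0 = 1.5000, f(x_0) = 6.000000, coefficient = 1
x_1 = 1.9167, f(x_1) = 6.833333, coefficient = 4
x_2 = 2.3333, f(x_2) = 7.666667, coefficient = 2
x_3 = 2.7500, f(x_3) = 8.500000, coefficient = 4
x_4 = 3.1667, f(x_4) = 9.333333, coefficient = 2
x_5 = 3.5833, f(x_5) = 10.166667, coefficient = 4
x_6 = 4.0000, f(x_6) = 11.000000, coefficient = 1

I ≈ (0.416667/3) × 153.000000 = 21.250000
Exact value: 21.250000
Error: 0.000000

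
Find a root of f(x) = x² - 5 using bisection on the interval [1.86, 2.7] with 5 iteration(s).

f(x) = x² - 5
Initial interval: [1.86, 2.7]

Iteration 1:
  c_1 = (1.860000 + 2.700000)/2 = 2.280000
  f(c_1) = f(2.280000) = 0.198400
  f(a) × f(c) < 0, new interval: [1.860000, 2.280000]
Iteration 2:
  c_2 = (1.860000 + 2.280000)/2 = 2.070000
  f(c_2) = f(2.070000) = -0.715100
  f(a) × f(c) ≥ 0, new interval: [2.070000, 2.280000]
Iteration 3:
  c_3 = (2.070000 + 2.280000)/2 = 2.175000
  f(c_3) = f(2.175000) = -0.269375
  f(a) × f(c) ≥ 0, new interval: [2.175000, 2.280000]
Iteration 4:
  c_4 = (2.175000 + 2.280000)/2 = 2.227500
  f(c_4) = f(2.227500) = -0.038244
  f(a) × f(c) ≥ 0, new interval: [2.227500, 2.280000]
Iteration 5:
  c_5 = (2.227500 + 2.280000)/2 = 2.253750
  f(c_5) = f(2.253750) = 0.079389
  f(a) × f(c) < 0, new interval: [2.227500, 2.253750]

After 5 iteration(s), the approximation is c_5 = 2.253750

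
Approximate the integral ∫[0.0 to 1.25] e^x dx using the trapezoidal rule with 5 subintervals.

f(x) = e^x
a = 0.0, b = 1.25, n = 5
h = (b - a)/n = 0.250000

Trapezoidal rule: (h/2)[f(x₀) + 2f(x₁) + 2f(x₂) + ... + f(xₙ)]

x_0 = 0.0000, f(x_0) = 1.000000, coefficient = 1
x_1 = 0.2500, f(x_1) = 1.284025, coefficient = 2
x_2 = 0.5000, f(x_2) = 1.648721, coefficient = 2
x_3 = 0.7500, f(x_3) = 2.117000, coefficient = 2
x_4 = 1.0000, f(x_4) = 2.718282, coefficient = 2
x_5 = 1.2500, f(x_5) = 3.490343, coefficient = 1

I ≈ (0.250000/2) × 20.026400 = 2.503300
Exact value: 2.490343
Error: 0.012957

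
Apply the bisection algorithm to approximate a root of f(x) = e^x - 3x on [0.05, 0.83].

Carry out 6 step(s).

f(x) = e^x - 3x
Initial interval: [0.05, 0.83]

Iteration 1:
  c_1 = (0.050000 + 0.830000)/2 = 0.440000
  f(c_1) = f(0.440000) = 0.232707
  f(a) × f(c) ≥ 0, new interval: [0.440000, 0.830000]
Iteration 2:
  c_2 = (0.440000 + 0.830000)/2 = 0.635000
  f(c_2) = f(0.635000) = -0.017978
  f(a) × f(c) < 0, new interval: [0.440000, 0.635000]
Iteration 3:
  c_3 = (0.440000 + 0.635000)/2 = 0.537500
  f(c_3) = f(0.537500) = 0.099222
  f(a) × f(c) ≥ 0, new interval: [0.537500, 0.635000]
Iteration 4:
  c_4 = (0.537500 + 0.635000)/2 = 0.586250
  f(c_4) = f(0.586250) = 0.038486
  f(a) × f(c) ≥ 0, new interval: [0.586250, 0.635000]
Iteration 5:
  c_5 = (0.586250 + 0.635000)/2 = 0.610625
  f(c_5) = f(0.610625) = 0.009707
  f(a) × f(c) ≥ 0, new interval: [0.610625, 0.635000]
Iteration 6:
  c_6 = (0.610625 + 0.635000)/2 = 0.622812
  f(c_6) = f(0.622812) = -0.004274
  f(a) × f(c) < 0, new interval: [0.610625, 0.622812]

After 6 iteration(s), the approximation is c_6 = 0.622812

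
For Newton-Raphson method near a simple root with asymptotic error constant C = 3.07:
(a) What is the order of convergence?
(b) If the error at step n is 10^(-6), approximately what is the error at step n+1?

(a) Newton-Raphson has quadratic (order 2) convergence near simple roots.
    This means |e_{n+1}| ≈ C|e_n|².

(b) With |e_n| = 10^(-6) and C = 3.07:
    |e_{n+1}| ≈ 3.07 × (10^(-6))² = 3.07 × 10^(-12)

(a) 2 (quadratic); (b) |e_{n+1}| ≈ 3.070e-12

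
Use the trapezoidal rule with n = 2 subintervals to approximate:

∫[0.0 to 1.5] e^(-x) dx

f(x) = e^(-x)
a = 0.0, b = 1.5, n = 2
h = (b - a)/n = 0.750000

Trapezoidal rule: (h/2)[f(x₀) + 2f(x₁) + 2f(x₂) + ... + f(xₙ)]

x_0 = 0.0000, f(x_0) = 1.000000, coefficient = 1
x_1 = 0.7500, f(x_1) = 0.472367, coefficient = 2
x_2 = 1.5000, f(x_2) = 0.223130, coefficient = 1

I ≈ (0.750000/2) × 2.167863 = 0.812949
Exact value: 0.776870
Error: 0.036079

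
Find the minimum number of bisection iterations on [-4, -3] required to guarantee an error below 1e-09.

We need (b-a)/2^n ≤ 1e-09
(-3 - (-4))/2^n ≤ 1e-09
1/2^n ≤ 1e-09
2^n ≥ 1000000000
n ≥ log₂(1000000000) = 29.90
n ≥ 30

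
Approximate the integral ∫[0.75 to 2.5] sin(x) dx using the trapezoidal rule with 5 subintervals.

f(x) = sin(x)
a = 0.75, b = 2.5, n = 5
h = (b - a)/n = 0.350000

Trapezoidal rule: (h/2)[f(x₀) + 2f(x₁) + 2f(x₂) + ... + f(xₙ)]

x_0 = 0.7500, f(x_0) = 0.681639, coefficient = 1
x_1 = 1.1000, f(x_1) = 0.891207, coefficient = 2
x_2 = 1.4500, f(x_2) = 0.992713, coefficient = 2
x_3 = 1.8000, f(x_3) = 0.973848, coefficient = 2
x_4 = 2.1500, f(x_4) = 0.836899, coefficient = 2
x_5 = 2.5000, f(x_5) = 0.598472, coefficient = 1

I ≈ (0.350000/2) × 8.669444 = 1.517153
Exact value: 1.532832
Error: 0.015680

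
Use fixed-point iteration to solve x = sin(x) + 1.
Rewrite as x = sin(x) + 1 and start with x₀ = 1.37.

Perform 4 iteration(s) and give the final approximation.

Equation: x = sin(x) + 1
Fixed-point form: x = sin(x) + 1
x₀ = 1.37

x_1 = g(1.370000) = 1.979908
x_2 = g(1.979908) = 1.917475
x_3 = g(1.917475) = 1.940507
x_4 = g(1.940507) = 1.932432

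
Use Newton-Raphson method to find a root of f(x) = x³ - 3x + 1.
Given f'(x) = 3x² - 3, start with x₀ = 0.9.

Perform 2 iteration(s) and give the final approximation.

f(x) = x³ - 3x + 1
f'(x) = 3x² - 3
x₀ = 0.9

Newton-Raphson formula: x_{n+1} = x_n - f(x_n)/f'(x_n)

Iteration 1:
  f(0.900000) = -0.971000
  f'(0.900000) = -0.570000
  x_1 = 0.900000 - (-0.971000)/(-0.570000) = -0.803509
Iteration 2:
  f(-0.803509) = 2.891760
  f'(-0.803509) = -1.063121
  x_2 = -0.803509 - 2.891760/(-1.063121) = 1.916558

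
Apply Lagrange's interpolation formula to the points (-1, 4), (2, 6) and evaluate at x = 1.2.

Lagrange interpolation formula:
P(x) = Σ yᵢ × Lᵢ(x)
where Lᵢ(x) = Π_{j≠i} (x - xⱼ)/(xᵢ - xⱼ)

L_0(1.2) = (1.2 - 2)/(-1 - 2) = 0.266667
L_1(1.2) = (1.2 - (-1))/(2 - (-1)) = 0.733333

P(1.2) = 4×L_0(1.2) + 6×L_1(1.2)
P(1.2) = 5.466667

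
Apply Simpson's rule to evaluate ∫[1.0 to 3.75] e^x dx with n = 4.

f(x) = e^x
a = 1.0, b = 3.75, n = 4
h = (b - a)/n = 0.687500

Simpson's rule: (h/3)[f(x₀) + 4f(x₁) + 2f(x₂) + ... + f(xₙ)]

x_0 = 1.0000, f(x_0) = 2.718282, coefficient = 1
x_1 = 1.6875, f(x_1) = 5.405949, coefficient = 4
x_2 = 2.3750, f(x_2) = 10.751013, coefficient = 2
x_3 = 3.0625, f(x_3) = 21.380943, coefficient = 4
x_4 = 3.7500, f(x_4) = 42.521082, coefficient = 1

I ≈ (0.687500/3) × 173.888957 = 39.849553
Exact value: 39.802800
Error: 0.046752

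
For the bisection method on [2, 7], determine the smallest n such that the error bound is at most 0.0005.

We need (b-a)/2^n ≤ 0.0005
(7 - 2)/2^n ≤ 0.0005
5/2^n ≤ 0.0005
2^n ≥ 10000
n ≥ log₂(10000) = 13.29
n ≥ 14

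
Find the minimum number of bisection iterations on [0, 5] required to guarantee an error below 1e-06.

We need (b-a)/2^n ≤ 1e-06
(5 - 0)/2^n ≤ 1e-06
5/2^n ≤ 1e-06
2^n ≥ 5000000
n ≥ log₂(5000000) = 22.25
n ≥ 23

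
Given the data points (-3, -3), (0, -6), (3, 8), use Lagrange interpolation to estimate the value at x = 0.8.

Lagrange interpolation formula:
P(x) = Σ yᵢ × Lᵢ(x)
where Lᵢ(x) = Π_{j≠i} (x - xⱼ)/(xᵢ - xⱼ)

L_0(0.8) = (0.8 - 0)/(-3 - 0) × (0.8 - 3)/(-3 - 3) = -0.097778
L_1(0.8) = (0.8 - (-3))/(0 - (-3)) × (0.8 - 3)/(0 - 3) = 0.928889
L_2(0.8) = (0.8 - (-3))/(3 - (-3)) × (0.8 - 0)/(3 - 0) = 0.168889

P(0.8) = (-3)×L_0(0.8) + (-6)×L_1(0.8) + 8×L_2(0.8)
P(0.8) = -3.928889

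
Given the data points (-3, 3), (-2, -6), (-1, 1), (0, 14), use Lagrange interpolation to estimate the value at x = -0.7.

Lagrange interpolation formula:
P(x) = Σ yᵢ × Lᵢ(x)
where Lᵢ(x) = Π_{j≠i} (x - xⱼ)/(xᵢ - xⱼ)

L_0(-0.7) = (-0.7 - (-2))/(-3 - (-2)) × (-0.7 - (-1))/(-3 - (-1)) × (-0.7 - 0)/(-3 - 0) = 0.045500
L_1(-0.7) = (-0.7 - (-3))/(-2 - (-3)) × (-0.7 - (-1))/(-2 - (-1)) × (-0.7 - 0)/(-2 - 0) = -0.241500
L_2(-0.7) = (-0.7 - (-3))/(-1 - (-3)) × (-0.7 - (-2))/(-1 - (-2)) × (-0.7 - 0)/(-1 - 0) = 1.046500
L_3(-0.7) = (-0.7 - (-3))/(0 - (-3)) × (-0.7 - (-2))/(0 - (-2)) × (-0.7 - (-1))/(0 - (-1)) = 0.149500

P(-0.7) = 3×L_0(-0.7) + (-6)×L_1(-0.7) + 1×L_2(-0.7) + 14×L_3(-0.7)
P(-0.7) = 4.725000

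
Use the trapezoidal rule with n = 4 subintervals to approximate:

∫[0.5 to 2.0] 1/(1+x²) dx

f(x) = 1/(1+x²)
a = 0.5, b = 2.0, n = 4
h = (b - a)/n = 0.375000

Trapezoidal rule: (h/2)[f(x₀) + 2f(x₁) + 2f(x₂) + ... + f(xₙ)]

x_0 = 0.5000, f(x_0) = 0.800000, coefficient = 1
x_1 = 0.8750, f(x_1) = 0.566372, coefficient = 2
x_2 = 1.2500, f(x_2) = 0.390244, coefficient = 2
x_3 = 1.6250, f(x_3) = 0.274678, coefficient = 2
x_4 = 2.0000, f(x_4) = 0.200000, coefficient = 1

I ≈ (0.375000/2) × 3.462587 = 0.649235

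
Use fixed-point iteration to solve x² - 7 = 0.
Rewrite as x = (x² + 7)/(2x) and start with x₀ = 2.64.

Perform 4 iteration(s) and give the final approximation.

Equation: x² - 7 = 0
Fixed-point form: x = (x² + 7)/(2x)
x₀ = 2.64

x_1 = g(2.640000) = 2.645758
x_2 = g(2.645758) = 2.645751
x_3 = g(2.645751) = 2.645751
x_4 = g(2.645751) = 2.645751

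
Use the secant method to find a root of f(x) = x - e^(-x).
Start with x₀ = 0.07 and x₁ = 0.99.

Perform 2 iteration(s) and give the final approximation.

f(x) = x - e^(-x)
x₀ = 0.07, x₁ = 0.99

Secant formula: x_{n+1} = x_n - f(x_n)(x_n - x_{n-1})/(f(x_n) - f(x_{n-1}))

Iteration 1:
  f(0.070000) = -0.862394
  f(0.990000) = 0.618423
  x_2 = 0.990000 - 0.618423×(0.990000 - 0.070000)/(0.618423 - (-0.862394))
       = 0.605787
Iteration 2:
  f(0.990000) = 0.618423
  f(0.605787) = 0.060142
  x_3 = 0.605787 - 0.060142×(0.605787 - 0.990000)/(0.060142 - 0.618423)
       = 0.564397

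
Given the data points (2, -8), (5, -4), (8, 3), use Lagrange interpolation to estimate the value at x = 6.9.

Lagrange interpolation formula:
P(x) = Σ yᵢ × Lᵢ(x)
where Lᵢ(x) = Π_{j≠i} (x - xⱼ)/(xᵢ - xⱼ)

L_0(6.9) = (6.9 - 5)/(2 - 5) × (6.9 - 8)/(2 - 8) = -0.116111
L_1(6.9) = (6.9 - 2)/(5 - 2) × (6.9 - 8)/(5 - 8) = 0.598889
L_2(6.9) = (6.9 - 2)/(8 - 2) × (6.9 - 5)/(8 - 5) = 0.517222

P(6.9) = (-8)×L_0(6.9) + (-4)×L_1(6.9) + 3×L_2(6.9)
P(6.9) = 0.085000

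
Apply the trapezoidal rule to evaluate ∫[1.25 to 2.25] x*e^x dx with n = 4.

f(x) = x*e^x
a = 1.25, b = 2.25, n = 4
h = (b - a)/n = 0.250000

Trapezoidal rule: (h/2)[f(x₀) + 2f(x₁) + 2f(x₂) + ... + f(xₙ)]

x_0 = 1.2500, f(x_0) = 4.362929, coefficient = 1
x_1 = 1.5000, f(x_1) = 6.722534, coefficient = 2
x_2 = 1.7500, f(x_2) = 10.070555, coefficient = 2
x_3 = 2.0000, f(x_3) = 14.778112, coefficient = 2
x_4 = 2.2500, f(x_4) = 21.347406, coefficient = 1

I ≈ (0.250000/2) × 88.852735 = 11.106592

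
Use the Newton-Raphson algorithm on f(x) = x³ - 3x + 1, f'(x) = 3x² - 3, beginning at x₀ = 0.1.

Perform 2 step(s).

f(x) = x³ - 3x + 1
f'(x) = 3x² - 3
x₀ = 0.1

Newton-Raphson formula: x_{n+1} = x_n - f(x_n)/f'(x_n)

Iteration 1:
  f(0.100000) = 0.701000
  f'(0.100000) = -2.970000
  x_1 = 0.100000 - 0.701000/(-2.970000) = 0.336027
Iteration 2:
  f(0.336027) = 0.029861
  f'(0.336027) = -2.661258
  x_2 = 0.336027 - 0.029861/(-2.661258) = 0.347248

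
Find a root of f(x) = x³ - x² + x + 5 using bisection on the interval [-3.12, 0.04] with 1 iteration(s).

f(x) = x³ - x² + x + 5
Initial interval: [-3.12, 0.04]

Iteration 1:
  c_1 = (-3.120000 + 0.040000)/2 = -1.540000
  f(c_1) = f(-1.540000) = -2.563864
  f(a) × f(c) ≥ 0, new interval: [-1.540000, 0.040000]

After 1 iteration(s), the approximation is c_1 = -1.540000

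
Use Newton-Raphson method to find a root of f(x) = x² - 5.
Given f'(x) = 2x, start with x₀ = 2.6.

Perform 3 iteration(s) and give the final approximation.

f(x) = x² - 5
f'(x) = 2x
x₀ = 2.6

Newton-Raphson formula: x_{n+1} = x_n - f(x_n)/f'(x_n)

Iteration 1:
  f(2.600000) = 1.760000
  f'(2.600000) = 5.200000
  x_1 = 2.600000 - 1.760000/5.200000 = 2.261538
Iteration 2:
  f(2.261538) = 0.114556
  f'(2.261538) = 4.523077
  x_2 = 2.261538 - 0.114556/4.523077 = 2.236211
Iteration 3:
  f(2.236211) = 0.000641
  f'(2.236211) = 4.472423
  x_3 = 2.236211 - 0.000641/4.472423 = 2.236068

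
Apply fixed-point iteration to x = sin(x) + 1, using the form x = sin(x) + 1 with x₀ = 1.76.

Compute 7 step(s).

Equation: x = sin(x) + 1
Fixed-point form: x = sin(x) + 1
x₀ = 1.76

x_1 = g(1.760000) = 1.982154
x_2 = g(1.982154) = 1.916579
x_3 = g(1.916579) = 1.940811
x_4 = g(1.940811) = 1.932322
x_5 = g(1.932322) = 1.935358
x_6 = g(1.935358) = 1.934280
x_7 = g(1.934280) = 1.934664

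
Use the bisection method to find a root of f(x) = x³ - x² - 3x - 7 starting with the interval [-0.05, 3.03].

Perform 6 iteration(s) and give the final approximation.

f(x) = x³ - x² - 3x - 7
Initial interval: [-0.05, 3.03]

Iteration 1:
  c_1 = (-0.050000 + 3.030000)/2 = 1.490000
  f(c_1) = f(1.490000) = -10.382151
  f(a) × f(c) ≥ 0, new interval: [1.490000, 3.030000]
Iteration 2:
  c_2 = (1.490000 + 3.030000)/2 = 2.260000
  f(c_2) = f(2.260000) = -7.344424
  f(a) × f(c) ≥ 0, new interval: [2.260000, 3.030000]
Iteration 3:
  c_3 = (2.260000 + 3.030000)/2 = 2.645000
  f(c_3) = f(2.645000) = -3.426539
  f(a) × f(c) ≥ 0, new interval: [2.645000, 3.030000]
Iteration 4:
  c_4 = (2.645000 + 3.030000)/2 = 2.837500
  f(c_4) = f(2.837500) = -0.718041
  f(a) × f(c) ≥ 0, new interval: [2.837500, 3.030000]
Iteration 5:
  c_5 = (2.837500 + 3.030000)/2 = 2.933750
  f(c_5) = f(2.933750) = 0.842322
  f(a) × f(c) < 0, new interval: [2.837500, 2.933750]
Iteration 6:
  c_6 = (2.837500 + 2.933750)/2 = 2.885625
  f(c_6) = f(2.885625) = 0.044407
  f(a) × f(c) < 0, new interval: [2.837500, 2.885625]

After 6 iteration(s), the approximation is c_6 = 2.885625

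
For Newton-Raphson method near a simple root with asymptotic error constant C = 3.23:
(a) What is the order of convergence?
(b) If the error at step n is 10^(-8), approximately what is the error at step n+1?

(a) Newton-Raphson has quadratic (order 2) convergence near simple roots.
    This means |e_{n+1}| ≈ C|e_n|².

(b) With |e_n| = 10^(-8) and C = 3.23:
    |e_{n+1}| ≈ 3.23 × (10^(-8))² = 3.23 × 10^(-16)

(a) 2 (quadratic); (b) |e_{n+1}| ≈ 3.230e-16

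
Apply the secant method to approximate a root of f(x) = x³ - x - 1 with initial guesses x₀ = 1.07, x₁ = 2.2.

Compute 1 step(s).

f(x) = x³ - x - 1
x₀ = 1.07, x₁ = 2.2

Secant formula: x_{n+1} = x_n - f(x_n)(x_n - x_{n-1})/(f(x_n) - f(x_{n-1}))

Iteration 1:
  f(1.070000) = -0.844957
  f(2.200000) = 7.448000
  x_2 = 2.200000 - 7.448000×(2.200000 - 1.070000)/(7.448000 - (-0.844957))
       = 1.185134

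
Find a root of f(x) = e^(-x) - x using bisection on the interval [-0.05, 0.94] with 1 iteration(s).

f(x) = e^(-x) - x
Initial interval: [-0.05, 0.94]

Iteration 1:
  c_1 = (-0.050000 + 0.940000)/2 = 0.445000
  f(c_1) = f(0.445000) = 0.195824
  f(a) × f(c) ≥ 0, new interval: [0.445000, 0.940000]

After 1 iteration(s), the approximation is c_1 = 0.445000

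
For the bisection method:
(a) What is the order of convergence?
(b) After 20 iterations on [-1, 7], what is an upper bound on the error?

(a) Bisection has linear (order 1) convergence; the error is halved each step.

(b) Error bound = (b-a)/2^n = (7 - (-1))/2^{20}
    = 8/2^{20}

(a) 1 (linear); (b) error ≤ 7.63e-06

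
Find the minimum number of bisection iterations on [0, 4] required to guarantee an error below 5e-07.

We need (b-a)/2^n ≤ 5e-07
(4 - 0)/2^n ≤ 5e-07
4/2^n ≤ 5e-07
2^n ≥ 8000000
n ≥ log₂(8000000) = 22.93
n ≥ 23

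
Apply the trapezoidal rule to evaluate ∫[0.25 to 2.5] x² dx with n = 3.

f(x) = x²
a = 0.25, b = 2.5, n = 3
h = (b - a)/n = 0.750000

Trapezoidal rule: (h/2)[f(x₀) + 2f(x₁) + 2f(x₂) + ... + f(xₙ)]

x_0 = 0.2500, f(x_0) = 0.062500, coefficient = 1
x_1 = 1.0000, f(x_1) = 1.000000, coefficient = 2
x_2 = 1.7500, f(x_2) = 3.062500, coefficient = 2
x_3 = 2.5000, f(x_3) = 6.250000, coefficient = 1

I ≈ (0.750000/2) × 14.437500 = 5.414062
Exact value: 5.203125
Error: 0.210938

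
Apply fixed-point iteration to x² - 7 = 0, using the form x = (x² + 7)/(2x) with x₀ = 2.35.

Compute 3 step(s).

Equation: x² - 7 = 0
Fixed-point form: x = (x² + 7)/(2x)
x₀ = 2.35

x_1 = g(2.350000) = 2.664362
x_2 = g(2.664362) = 2.645816
x_3 = g(2.645816) = 2.645751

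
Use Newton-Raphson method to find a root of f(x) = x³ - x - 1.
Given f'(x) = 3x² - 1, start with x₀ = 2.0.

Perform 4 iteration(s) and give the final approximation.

f(x) = x³ - x - 1
f'(x) = 3x² - 1
x₀ = 2.0

Newton-Raphson formula: x_{n+1} = x_n - f(x_n)/f'(x_n)

Iteration 1:
  f(2.000000) = 5.000000
  f'(2.000000) = 11.000000
  x_1 = 2.000000 - 5.000000/11.000000 = 1.545455
Iteration 2:
  f(1.545455) = 1.145755
  f'(1.545455) = 6.165289
  x_2 = 1.545455 - 1.145755/6.165289 = 1.359615
Iteration 3:
  f(1.359615) = 0.153705
  f'(1.359615) = 4.545658
  x_3 = 1.359615 - 0.153705/4.545658 = 1.325801
Iteration 4:
  f(1.325801) = 0.004625
  f'(1.325801) = 4.273248
  x_4 = 1.325801 - 0.004625/4.273248 = 1.324719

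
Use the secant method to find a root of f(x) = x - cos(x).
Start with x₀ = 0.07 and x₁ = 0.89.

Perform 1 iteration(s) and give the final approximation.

f(x) = x - cos(x)
x₀ = 0.07, x₁ = 0.89

Secant formula: x_{n+1} = x_n - f(x_n)(x_n - x_{n-1})/(f(x_n) - f(x_{n-1}))

Iteration 1:
  f(0.070000) = -0.927551
  f(0.890000) = 0.260588
  x_2 = 0.890000 - 0.260588×(0.890000 - 0.070000)/(0.260588 - (-0.927551))
       = 0.710154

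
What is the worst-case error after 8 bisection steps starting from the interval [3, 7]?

Bisection error bound: |error| ≤ (b-a)/2^n
|error| ≤ (7 - 3)/2^8 = 4/2^8
|error| ≤ 0.0156250000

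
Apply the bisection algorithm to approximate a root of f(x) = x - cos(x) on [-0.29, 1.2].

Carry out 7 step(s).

f(x) = x - cos(x)
Initial interval: [-0.29, 1.2]

Iteration 1:
  c_1 = (-0.290000 + 1.200000)/2 = 0.455000
  f(c_1) = f(0.455000) = -0.443261
  f(a) × f(c) ≥ 0, new interval: [0.455000, 1.200000]
Iteration 2:
  c_2 = (0.455000 + 1.200000)/2 = 0.827500
  f(c_2) = f(0.827500) = 0.150782
  f(a) × f(c) < 0, new interval: [0.455000, 0.827500]
Iteration 3:
  c_3 = (0.455000 + 0.827500)/2 = 0.641250
  f(c_3) = f(0.641250) = -0.160099
  f(a) × f(c) ≥ 0, new interval: [0.641250, 0.827500]
Iteration 4:
  c_4 = (0.641250 + 0.827500)/2 = 0.734375
  f(c_4) = f(0.734375) = -0.007875
  f(a) × f(c) ≥ 0, new interval: [0.734375, 0.827500]
Iteration 5:
  c_5 = (0.734375 + 0.827500)/2 = 0.780937
  f(c_5) = f(0.780937) = 0.070684
  f(a) × f(c) < 0, new interval: [0.734375, 0.780937]
Iteration 6:
  c_6 = (0.734375 + 0.780937)/2 = 0.757656
  f(c_6) = f(0.757656) = 0.031208
  f(a) × f(c) < 0, new interval: [0.734375, 0.757656]
Iteration 7:
  c_7 = (0.734375 + 0.757656)/2 = 0.746016
  f(c_7) = f(0.746016) = 0.011617
  f(a) × f(c) < 0, new interval: [0.734375, 0.746016]

After 7 iteration(s), the approximation is c_7 = 0.746016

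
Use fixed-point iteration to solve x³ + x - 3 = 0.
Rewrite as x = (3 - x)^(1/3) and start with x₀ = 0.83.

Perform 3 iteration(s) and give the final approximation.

Equation: x³ + x - 3 = 0
Fixed-point form: x = (3 - x)^(1/3)
x₀ = 0.83

x_1 = g(0.830000) = 1.294653
x_2 = g(1.294653) = 1.194733
x_3 = g(1.194733) = 1.217626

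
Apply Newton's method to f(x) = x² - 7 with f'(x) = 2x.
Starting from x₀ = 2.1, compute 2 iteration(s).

f(x) = x² - 7
f'(x) = 2x
x₀ = 2.1

Newton-Raphson formula: x_{n+1} = x_n - f(x_n)/f'(x_n)

Iteration 1:
  f(2.100000) = -2.590000
  f'(2.100000) = 4.200000
  x_1 = 2.100000 - (-2.590000)/4.200000 = 2.716667
Iteration 2:
  f(2.716667) = 0.380278
  f'(2.716667) = 5.433333
  x_2 = 2.716667 - 0.380278/5.433333 = 2.646677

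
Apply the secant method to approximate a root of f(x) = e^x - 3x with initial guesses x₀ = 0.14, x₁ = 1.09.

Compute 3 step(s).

f(x) = e^x - 3x
x₀ = 0.14, x₁ = 1.09

Secant formula: x_{n+1} = x_n - f(x_n)(x_n - x_{n-1})/(f(x_n) - f(x_{n-1}))

Iteration 1:
  f(0.140000) = 0.730274
  f(1.090000) = -0.295726
  x_2 = 1.090000 - (-0.295726)×(1.090000 - 0.140000)/(-0.295726 - 0.730274)
       = 0.816180
Iteration 2:
  f(1.090000) = -0.295726
  f(0.816180) = -0.186697
  x_3 = 0.816180 - (-0.186697)×(0.816180 - 1.090000)/(-0.186697 - (-0.295726))
       = 0.347302
Iteration 3:
  f(0.816180) = -0.186697
  f(0.347302) = 0.373337
  x_4 = 0.347302 - 0.373337×(0.347302 - 0.816180)/(0.373337 - (-0.186697))
       = 0.659872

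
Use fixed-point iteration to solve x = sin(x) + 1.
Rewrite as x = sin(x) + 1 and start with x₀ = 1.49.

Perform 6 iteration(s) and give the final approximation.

Equation: x = sin(x) + 1
Fixed-point form: x = sin(x) + 1
x₀ = 1.49

x_1 = g(1.490000) = 1.996738
x_2 = g(1.996738) = 1.910650
x_3 = g(1.910650) = 1.942803
x_4 = g(1.942803) = 1.931600
x_5 = g(1.931600) = 1.935614
x_6 = g(1.935614) = 1.934189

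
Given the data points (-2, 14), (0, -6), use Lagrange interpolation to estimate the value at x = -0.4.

Lagrange interpolation formula:
P(x) = Σ yᵢ × Lᵢ(x)
where Lᵢ(x) = Π_{j≠i} (x - xⱼ)/(xᵢ - xⱼ)

L_0(-0.4) = (-0.4 - 0)/(-2 - 0) = 0.200000
L_1(-0.4) = (-0.4 - (-2))/(0 - (-2)) = 0.800000

P(-0.4) = 14×L_0(-0.4) + (-6)×L_1(-0.4)
P(-0.4) = -2.000000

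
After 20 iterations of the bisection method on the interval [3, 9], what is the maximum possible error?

Bisection error bound: |error| ≤ (b-a)/2^n
|error| ≤ (9 - 3)/2^20 = 6/2^20
|error| ≤ 0.0000057220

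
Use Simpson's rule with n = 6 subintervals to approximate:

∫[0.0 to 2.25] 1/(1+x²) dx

f(x) = 1/(1+x²)
a = 0.0, b = 2.25, n = 6
h = (b - a)/n = 0.375000

Simpson's rule: (h/3)[f(x₀) + 4f(x₁) + 2f(x₂) + ... + f(xₙ)]

x_0 = 0.0000, f(x_0) = 1.000000, coefficient = 1
x_1 = 0.3750, f(x_1) = 0.876712, coefficient = 4
x_2 = 0.7500, f(x_2) = 0.640000, coefficient = 2
x_3 = 1.1250, f(x_3) = 0.441379, coefficient = 4
x_4 = 1.5000, f(x_4) = 0.307692, coefficient = 2
x_5 = 1.8750, f(x_5) = 0.221453, coefficient = 4
x_6 = 2.2500, f(x_6) = 0.164948, coefficient = 1

I ≈ (0.375000/3) × 9.218513 = 1.152314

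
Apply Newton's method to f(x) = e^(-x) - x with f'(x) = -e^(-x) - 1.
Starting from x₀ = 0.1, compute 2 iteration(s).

f(x) = e^(-x) - x
f'(x) = -e^(-x) - 1
x₀ = 0.1

Newton-Raphson formula: x_{n+1} = x_n - f(x_n)/f'(x_n)

Iteration 1:
  f(0.100000) = 0.804837
  f'(0.100000) = -1.904837
  x_1 = 0.100000 - 0.804837/(-1.904837) = 0.522523
Iteration 2:
  f(0.522523) = 0.070500
  f'(0.522523) = -1.593023
  x_2 = 0.522523 - 0.070500/(-1.593023) = 0.566778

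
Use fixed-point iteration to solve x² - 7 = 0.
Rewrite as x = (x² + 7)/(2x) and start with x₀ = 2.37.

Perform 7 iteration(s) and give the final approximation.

Equation: x² - 7 = 0
Fixed-point form: x = (x² + 7)/(2x)
x₀ = 2.37

x_1 = g(2.370000) = 2.661793
x_2 = g(2.661793) = 2.645800
x_3 = g(2.645800) = 2.645751
x_4 = g(2.645751) = 2.645751
x_5 = g(2.645751) = 2.645751
x_6 = g(2.645751) = 2.645751
x_7 = g(2.645751) = 2.645751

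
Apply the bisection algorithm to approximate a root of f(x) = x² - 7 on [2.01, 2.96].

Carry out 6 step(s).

f(x) = x² - 7
Initial interval: [2.01, 2.96]

Iteration 1:
  c_1 = (2.010000 + 2.960000)/2 = 2.485000
  f(c_1) = f(2.485000) = -0.824775
  f(a) × f(c) ≥ 0, new interval: [2.485000, 2.960000]
Iteration 2:
  c_2 = (2.485000 + 2.960000)/2 = 2.722500
  f(c_2) = f(2.722500) = 0.412006
  f(a) × f(c) < 0, new interval: [2.485000, 2.722500]
Iteration 3:
  c_3 = (2.485000 + 2.722500)/2 = 2.603750
  f(c_3) = f(2.603750) = -0.220486
  f(a) × f(c) ≥ 0, new interval: [2.603750, 2.722500]
Iteration 4:
  c_4 = (2.603750 + 2.722500)/2 = 2.663125
  f(c_4) = f(2.663125) = 0.092235
  f(a) × f(c) < 0, new interval: [2.603750, 2.663125]
Iteration 5:
  c_5 = (2.603750 + 2.663125)/2 = 2.633437
  f(c_5) = f(2.633437) = -0.065007
  f(a) × f(c) ≥ 0, new interval: [2.633437, 2.663125]
Iteration 6:
  c_6 = (2.633437 + 2.663125)/2 = 2.648281
  f(c_6) = f(2.648281) = 0.013394
  f(a) × f(c) < 0, new interval: [2.633437, 2.648281]

After 6 iteration(s), the approximation is c_6 = 2.648281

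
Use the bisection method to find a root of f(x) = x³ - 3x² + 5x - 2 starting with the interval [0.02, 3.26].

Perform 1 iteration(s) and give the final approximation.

f(x) = x³ - 3x² + 5x - 2
Initial interval: [0.02, 3.26]

Iteration 1:
  c_1 = (0.020000 + 3.260000)/2 = 1.640000
  f(c_1) = f(1.640000) = 2.542144
  f(a) × f(c) < 0, new interval: [0.020000, 1.640000]

After 1 iteration(s), the approximation is c_1 = 1.640000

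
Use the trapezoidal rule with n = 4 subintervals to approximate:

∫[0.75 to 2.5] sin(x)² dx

f(x) = sin(x)²
a = 0.75, b = 2.5, n = 4
h = (b - a)/n = 0.437500

Trapezoidal rule: (h/2)[f(x₀) + 2f(x₁) + 2f(x₂) + ... + f(xₙ)]

x_0 = 0.7500, f(x_0) = 0.464631, coefficient = 1
x_1 = 1.1875, f(x_1) = 0.860139, coefficient = 2
x_2 = 1.6250, f(x_2) = 0.997065, coefficient = 2
x_3 = 2.0625, f(x_3) = 0.777095, coefficient = 2
x_4 = 2.5000, f(x_4) = 0.358169, coefficient = 1

I ≈ (0.437500/2) × 6.091398 = 1.332493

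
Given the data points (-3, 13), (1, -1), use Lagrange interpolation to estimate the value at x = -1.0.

Lagrange interpolation formula:
P(x) = Σ yᵢ × Lᵢ(x)
where Lᵢ(x) = Π_{j≠i} (x - xⱼ)/(xᵢ - xⱼ)

L_0(-1.0) = (-1.0 - 1)/(-3 - 1) = 0.500000
L_1(-1.0) = (-1.0 - (-3))/(1 - (-3)) = 0.500000

P(-1.0) = 13×L_0(-1.0) + (-1)×L_1(-1.0)
P(-1.0) = 6.000000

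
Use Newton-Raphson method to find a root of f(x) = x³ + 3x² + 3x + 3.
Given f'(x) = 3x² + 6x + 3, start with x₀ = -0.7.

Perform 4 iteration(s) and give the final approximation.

f(x) = x³ + 3x² + 3x + 3
f'(x) = 3x² + 6x + 3
x₀ = -0.7

Newton-Raphson formula: x_{n+1} = x_n - f(x_n)/f'(x_n)

Iteration 1:
  f(-0.700000) = 2.027000
  f'(-0.700000) = 0.270000
  x_1 = -0.700000 - 2.027000/0.270000 = -8.207407
Iteration 2:
  f(-8.207407) = -372.401186
  f'(-8.207407) = 155.840165
  x_2 = -8.207407 - (-372.401186)/155.840165 = -5.817772
Iteration 3:
  f(-5.817772) = -109.824950
  f'(-5.817772) = 69.632779
  x_3 = -5.817772 - (-109.824950)/69.632779 = -4.240570
Iteration 4:
  f(-4.240570) = -32.030180
  f'(-4.240570) = 31.503883
  x_4 = -4.240570 - (-32.030180)/31.503883 = -3.223864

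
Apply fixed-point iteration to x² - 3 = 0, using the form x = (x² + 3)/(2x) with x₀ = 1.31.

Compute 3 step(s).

Equation: x² - 3 = 0
Fixed-point form: x = (x² + 3)/(2x)
x₀ = 1.31

x_1 = g(1.310000) = 1.800038
x_2 = g(1.800038) = 1.733335
x_3 = g(1.733335) = 1.732051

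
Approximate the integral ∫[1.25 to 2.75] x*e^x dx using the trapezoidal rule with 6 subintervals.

f(x) = x*e^x
a = 1.25, b = 2.75, n = 6
h = (b - a)/n = 0.250000

Trapezoidal rule: (h/2)[f(x₀) + 2f(x₁) + 2f(x₂) + ... + f(xₙ)]

x_0 = 1.2500, f(x_0) = 4.362929, coefficient = 1
x_1 = 1.5000, f(x_1) = 6.722534, coefficient = 2
x_2 = 1.7500, f(x_2) = 10.070555, coefficient = 2
x_3 = 2.0000, f(x_3) = 14.778112, coefficient = 2
x_4 = 2.2500, f(x_4) = 21.347406, coefficient = 2
x_5 = 2.5000, f(x_5) = 30.456235, coefficient = 2
x_6 = 2.7500, f(x_6) = 43.017238, coefficient = 1

I ≈ (0.250000/2) × 214.129848 = 26.766231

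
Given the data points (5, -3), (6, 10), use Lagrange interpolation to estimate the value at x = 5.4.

Lagrange interpolation formula:
P(x) = Σ yᵢ × Lᵢ(x)
where Lᵢ(x) = Π_{j≠i} (x - xⱼ)/(xᵢ - xⱼ)

L_0(5.4) = (5.4 - 6)/(5 - 6) = 0.600000
L_1(5.4) = (5.4 - 5)/(6 - 5) = 0.400000

P(5.4) = (-3)×L_0(5.4) + 10×L_1(5.4)
P(5.4) = 2.200000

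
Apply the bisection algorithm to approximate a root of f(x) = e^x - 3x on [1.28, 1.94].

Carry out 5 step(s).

f(x) = e^x - 3x
Initial interval: [1.28, 1.94]

Iteration 1:
  c_1 = (1.280000 + 1.940000)/2 = 1.610000
  f(c_1) = f(1.610000) = 0.172811
  f(a) × f(c) < 0, new interval: [1.280000, 1.610000]
Iteration 2:
  c_2 = (1.280000 + 1.610000)/2 = 1.445000
  f(c_2) = f(1.445000) = -0.093148
  f(a) × f(c) ≥ 0, new interval: [1.445000, 1.610000]
Iteration 3:
  c_3 = (1.445000 + 1.610000)/2 = 1.527500
  f(c_3) = f(1.527500) = 0.024146
  f(a) × f(c) < 0, new interval: [1.445000, 1.527500]
Iteration 4:
  c_4 = (1.445000 + 1.527500)/2 = 1.486250
  f(c_4) = f(1.486250) = -0.038262
  f(a) × f(c) ≥ 0, new interval: [1.486250, 1.527500]
Iteration 5:
  c_5 = (1.486250 + 1.527500)/2 = 1.506875
  f(c_5) = f(1.506875) = -0.008018
  f(a) × f(c) ≥ 0, new interval: [1.506875, 1.527500]

After 5 iteration(s), the approximation is c_5 = 1.506875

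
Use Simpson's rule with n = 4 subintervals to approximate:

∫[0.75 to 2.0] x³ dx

f(x) = x³
a = 0.75, b = 2.0, n = 4
h = (b - a)/n = 0.312500

Simpson's rule: (h/3)[f(x₀) + 4f(x₁) + 2f(x₂) + ... + f(xₙ)]

x_0 = 0.7500, f(x_0) = 0.421875, coefficient = 1
x_1 = 1.0625, f(x_1) = 1.199463, coefficient = 4
x_2 = 1.3750, f(x_2) = 2.599609, coefficient = 2
x_3 = 1.6875, f(x_3) = 4.805420, coefficient = 4
x_4 = 2.0000, f(x_4) = 8.000000, coefficient = 1

I ≈ (0.312500/3) × 37.640625 = 3.920898
Exact value: 3.920898
Error: 0.000000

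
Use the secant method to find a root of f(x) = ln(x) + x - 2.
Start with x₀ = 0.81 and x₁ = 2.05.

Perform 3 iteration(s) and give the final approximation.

f(x) = ln(x) + x - 2
x₀ = 0.81, x₁ = 2.05

Secant formula: x_{n+1} = x_n - f(x_n)(x_n - x_{n-1})/(f(x_n) - f(x_{n-1}))

Iteration 1:
  f(0.810000) = -1.400721
  f(2.050000) = 0.767840
  x_2 = 2.050000 - 0.767840×(2.050000 - 0.810000)/(0.767840 - (-1.400721))
       = 1.610943
Iteration 2:
  f(2.050000) = 0.767840
  f(1.610943) = 0.087763
  x_3 = 1.610943 - 0.087763×(1.610943 - 2.050000)/(0.087763 - 0.767840)
       = 1.554283
Iteration 3:
  f(1.610943) = 0.087763
  f(1.554283) = -0.004702
  x_4 = 1.554283 - (-0.004702)×(1.554283 - 1.610943)/(-0.004702 - 0.087763)
       = 1.557165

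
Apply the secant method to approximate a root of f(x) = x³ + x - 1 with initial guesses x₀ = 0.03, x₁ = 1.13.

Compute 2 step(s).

f(x) = x³ + x - 1
x₀ = 0.03, x₁ = 1.13

Secant formula: x_{n+1} = x_n - f(x_n)(x_n - x_{n-1})/(f(x_n) - f(x_{n-1}))

Iteration 1:
  f(0.030000) = -0.969973
  f(1.130000) = 1.572897
  x_2 = 1.130000 - 1.572897×(1.130000 - 0.030000)/(1.572897 - (-0.969973))
       = 0.449593
Iteration 2:
  f(1.130000) = 1.572897
  f(0.449593) = -0.459529
  x_3 = 0.449593 - (-0.459529)×(0.449593 - 1.130000)/(-0.459529 - 1.572897)
       = 0.603432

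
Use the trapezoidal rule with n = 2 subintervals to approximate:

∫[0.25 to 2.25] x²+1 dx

f(x) = x²+1
a = 0.25, b = 2.25, n = 2
h = (b - a)/n = 1.000000

Trapezoidal rule: (h/2)[f(x₀) + 2f(x₁) + 2f(x₂) + ... + f(xₙ)]

x_0 = 0.2500, f(x_0) = 1.062500, coefficient = 1
x_1 = 1.2500, f(x_1) = 2.562500, coefficient = 2
x_2 = 2.2500, f(x_2) = 6.062500, coefficient = 1

I ≈ (1.000000/2) × 12.250000 = 6.125000
Exact value: 5.791667
Error: 0.333333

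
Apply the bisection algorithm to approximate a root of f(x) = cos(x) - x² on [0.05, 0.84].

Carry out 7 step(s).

f(x) = cos(x) - x²
Initial interval: [0.05, 0.84]

Iteration 1:
  c_1 = (0.050000 + 0.840000)/2 = 0.445000
  f(c_1) = f(0.445000) = 0.704586
  f(a) × f(c) ≥ 0, new interval: [0.445000, 0.840000]
Iteration 2:
  c_2 = (0.445000 + 0.840000)/2 = 0.642500
  f(c_2) = f(0.642500) = 0.387794
  f(a) × f(c) ≥ 0, new interval: [0.642500, 0.840000]
Iteration 3:
  c_3 = (0.642500 + 0.840000)/2 = 0.741250
  f(c_3) = f(0.741250) = 0.188174
  f(a) × f(c) ≥ 0, new interval: [0.741250, 0.840000]
Iteration 4:
  c_4 = (0.741250 + 0.840000)/2 = 0.790625
  f(c_4) = f(0.790625) = 0.078313
  f(a) × f(c) ≥ 0, new interval: [0.790625, 0.840000]
Iteration 5:
  c_5 = (0.790625 + 0.840000)/2 = 0.815312
  f(c_5) = f(0.815312) = 0.020906
  f(a) × f(c) ≥ 0, new interval: [0.815312, 0.840000]
Iteration 6:
  c_6 = (0.815312 + 0.840000)/2 = 0.827656
  f(c_6) = f(0.827656) = -0.008411
  f(a) × f(c) < 0, new interval: [0.815312, 0.827656]
Iteration 7:
  c_7 = (0.815312 + 0.827656)/2 = 0.821484
  f(c_7) = f(0.821484) = 0.006299
  f(a) × f(c) ≥ 0, new interval: [0.821484, 0.827656]

After 7 iteration(s), the approximation is c_7 = 0.821484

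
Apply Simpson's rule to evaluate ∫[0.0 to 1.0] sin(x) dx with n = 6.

f(x) = sin(x)
a = 0.0, b = 1.0, n = 6
h = (b - a)/n = 0.166667

Simpson's rule: (h/3)[f(x₀) + 4f(x₁) + 2f(x₂) + ... + f(xₙ)]

x_0 = 0.0000, f(x_0) = 0.000000, coefficient = 1
x_1 = 0.1667, f(x_1) = 0.165896, coefficient = 4
x_2 = 0.3333, f(x_2) = 0.327195, coefficient = 2
x_3 = 0.5000, f(x_3) = 0.479426, coefficient = 4
x_4 = 0.6667, f(x_4) = 0.618370, coefficient = 2
x_5 = 0.8333, f(x_5) = 0.740177, coefficient = 4
x_6 = 1.0000, f(x_6) = 0.841471, coefficient = 1

I ≈ (0.166667/3) × 8.274594 = 0.459700
Exact value: 0.459698
Error: 0.000002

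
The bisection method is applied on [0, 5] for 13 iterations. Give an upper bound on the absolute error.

Bisection error bound: |error| ≤ (b-a)/2^n
|error| ≤ (5 - 0)/2^13 = 5/2^13
|error| ≤ 0.0006103516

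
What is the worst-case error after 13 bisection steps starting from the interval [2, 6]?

Bisection error bound: |error| ≤ (b-a)/2^n
|error| ≤ (6 - 2)/2^13 = 4/2^13
|error| ≤ 0.0004882812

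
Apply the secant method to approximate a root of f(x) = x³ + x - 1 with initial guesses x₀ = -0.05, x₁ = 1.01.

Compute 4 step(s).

f(x) = x³ + x - 1
x₀ = -0.05, x₁ = 1.01

Secant formula: x_{n+1} = x_n - f(x_n)(x_n - x_{n-1})/(f(x_n) - f(x_{n-1}))

Iteration 1:
  f(-0.050000) = -1.050125
  f(1.010000) = 1.040301
  x_2 = 1.010000 - 1.040301×(1.010000 - (-0.050000))/(1.040301 - (-1.050125))
       = 0.482491
Iteration 2:
  f(1.010000) = 1.040301
  f(0.482491) = -0.405187
  x_3 = 0.482491 - (-0.405187)×(0.482491 - 1.010000)/(-0.405187 - 1.040301)
       = 0.630358
Iteration 3:
  f(0.482491) = -0.405187
  f(0.630358) = -0.119169
  x_4 = 0.630358 - (-0.119169)×(0.630358 - 0.482491)/(-0.119169 - (-0.405187))
       = 0.691966
Iteration 4:
  f(0.630358) = -0.119169
  f(0.691966) = 0.023292
  x_5 = 0.691966 - 0.023292×(0.691966 - 0.630358)/(0.023292 - (-0.119169))
       = 0.681894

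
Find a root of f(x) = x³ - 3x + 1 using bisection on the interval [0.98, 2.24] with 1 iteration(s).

f(x) = x³ - 3x + 1
Initial interval: [0.98, 2.24]

Iteration 1:
  c_1 = (0.980000 + 2.240000)/2 = 1.610000
  f(c_1) = f(1.610000) = 0.343281
  f(a) × f(c) < 0, new interval: [0.980000, 1.610000]

After 1 iteration(s), the approximation is c_1 = 1.610000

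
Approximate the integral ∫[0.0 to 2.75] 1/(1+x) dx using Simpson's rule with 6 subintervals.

f(x) = 1/(1+x)
a = 0.0, b = 2.75, n = 6
h = (b - a)/n = 0.458333

Simpson's rule: (h/3)[f(x₀) + 4f(x₁) + 2f(x₂) + ... + f(xₙ)]

x_0 = 0.0000, f(x_0) = 1.000000, coefficient = 1
x_1 = 0.4583, f(x_1) = 0.685714, coefficient = 4
x_2 = 0.9167, f(x_2) = 0.521739, coefficient = 2
x_3 = 1.3750, f(x_3) = 0.421053, coefficient = 4
x_4 = 1.8333, f(x_4) = 0.352941, coefficient = 2
x_5 = 2.2917, f(x_5) = 0.303797, coefficient = 4
x_6 = 2.7500, f(x_6) = 0.266667, coefficient = 1

I ≈ (0.458333/3) × 8.658285 = 1.322794
Exact value: 1.321756
Error: 0.001038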